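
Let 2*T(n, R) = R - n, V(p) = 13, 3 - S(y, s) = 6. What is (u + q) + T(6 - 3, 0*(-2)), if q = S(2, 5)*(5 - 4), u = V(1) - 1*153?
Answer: -289/2 ≈ -144.50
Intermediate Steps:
S(y, s) = -3 (S(y, s) = 3 - 1*6 = 3 - 6 = -3)
T(n, R) = R/2 - n/2 (T(n, R) = (R - n)/2 = R/2 - n/2)
u = -140 (u = 13 - 1*153 = 13 - 153 = -140)
q = -3 (q = -3*(5 - 4) = -3*1 = -3)
(u + q) + T(6 - 3, 0*(-2)) = (-140 - 3) + ((0*(-2))/2 - (6 - 3)/2) = -143 + ((½)*0 - ½*3) = -143 + (0 - 3/2) = -143 - 3/2 = -289/2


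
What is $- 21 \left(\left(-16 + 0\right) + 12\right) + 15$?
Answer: $99$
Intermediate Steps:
$- 21 \left(\left(-16 + 0\right) + 12\right) + 15 = - 21 \left(-16 + 12\right) + 15 = \left(-21\right) \left(-4\right) + 15 = 84 + 15 = 99$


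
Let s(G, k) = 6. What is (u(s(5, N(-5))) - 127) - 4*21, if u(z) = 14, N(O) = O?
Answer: -197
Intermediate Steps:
(u(s(5, N(-5))) - 127) - 4*21 = (14 - 127) - 4*21 = -113 - 84 = -197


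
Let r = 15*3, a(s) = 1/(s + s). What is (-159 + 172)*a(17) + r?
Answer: 1543/34 ≈ 45.382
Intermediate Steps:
a(s) = 1/(2*s)
r = 45
(-159 + 172)*a(17) + r = (-159 + 172)*((1/2)/17) + 45 = 13*((1/2)*(1/17)) + 45 = 13*(1/34) + 45 = 13/34 + 45 = 1543/34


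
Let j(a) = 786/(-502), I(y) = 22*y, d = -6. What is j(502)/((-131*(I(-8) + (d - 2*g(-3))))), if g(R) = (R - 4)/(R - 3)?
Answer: -9/138803 ≈ -6.4840e-5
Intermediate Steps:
g(R) = (-4 + R)/(-3 + R)
j(a) = -393/251 (j(a) = 786*(-1/502) = -393/251)
j(502)/((-131*(I(-8) + (d - 2*g(-3))))) = -393*(-1/(131*(22*(-8) + (-6 - 2*(-4 - 3)/(-3 - 3)))))/251 = -393*(-1/(131*(-176 + (-6 - 2*(-7)/(-6)))))/251 = -393*(-1/(131*(-176 + (-6 - (-1)*(-7)/3))))/251 = -393*(-1/(131*(-176 + (-6 - 2*7/6))))/251 = -393*(-1/(131*(-176 + (-6 - 7/3))))/251 = -393*(-1/(131*(-176 - 25/3)))/251 = -393/(251*((-131*(-553/3)))) = -393/(251*72443/3) = -393/251*3/72443 = -9/138803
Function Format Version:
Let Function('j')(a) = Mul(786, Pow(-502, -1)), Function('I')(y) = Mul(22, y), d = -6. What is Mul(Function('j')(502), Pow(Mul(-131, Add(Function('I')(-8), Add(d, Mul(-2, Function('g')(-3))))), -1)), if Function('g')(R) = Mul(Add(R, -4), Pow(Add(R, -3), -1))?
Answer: Rational(-9, 138803) ≈ -6.4840e-5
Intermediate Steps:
Function('g')(R) = Mul(Pow(Add(-3, R), -1), Add(-4, R)) (Function('g')(R) = Mul(Add(-4, R), Pow(Add(-3, R), -1)) = Mul(Pow(Add(-3, R), -1), Add(-4, R)))
Function('j')(a) = Rational(-393, 251) (Function('j')(a) = Mul(786, Rational(-1, 502)) = Rational(-393, 251))
Mul(Function('j')(502), Pow(Mul(-131, Add(Function('I')(-8), Add(d, Mul(-2, Function('g')(-3))))), -1)) = Mul(Rational(-393, 251), Pow(Mul(-131, Add(Mul(22, -8), Add(-6, Mul(-2, Mul(Pow(Add(-3, -3), -1), Add(-4, -3)))))), -1)) = Mul(Rational(-393, 251), Pow(Mul(-131, Add(-176, Add(-6, Mul(-2, Mul(Pow(-6, -1), -7))))), -1)) = Mul(Rational(-393, 251), Pow(Mul(-131, Add(-176, Add(-6, Mul(-2, Mul(Rational(-1, 6), -7))))), -1)) = Mul(Rational(-393, 251), Pow(Mul(-131, Add(-176, Add(-6, Mul(-2, Rational(7, 6))))), -1)) = Mul(Rational(-393, 251), Pow(Mul(-131, Add(-176, Add(-6, Rational(-7, 3)))), -1)) = Mul(Rational(-393, 251), Pow(Mul(-131, Add(-176, Rational(-25, 3))), -1)) = Mul(Rational(-393, 251), Pow(Mul(-131, Rational(-553, 3)), -1)) = Mul(Rational(-393, 251), Pow(Rational(72443, 3), -1)) = Mul(Rational(-393, 251), Rational(3, 72443)) = Rational(-9, 138803)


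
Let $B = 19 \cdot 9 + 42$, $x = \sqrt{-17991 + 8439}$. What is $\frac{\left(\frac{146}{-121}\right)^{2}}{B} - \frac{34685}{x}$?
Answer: $\frac{21316}{3118533} + \frac{34685 i \sqrt{597}}{2388} \approx 0.0068353 + 354.89 i$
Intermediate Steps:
$x = 4 i \sqrt{597}$ ($x = \sqrt{-9552} = 4 i \sqrt{597} \approx 97.734 i$)
$B = 213$ ($B = 171 + 42 = 213$)
$\frac{\left(\frac{146}{-121}\right)^{2}}{B} - \frac{34685}{x} = \frac{\left(\frac{146}{-121}\right)^{2}}{213} - \frac{34685}{4 i \sqrt{597}} = \left(146 \left(- \frac{1}{121}\right)\right)^{2} \cdot \frac{1}{213} - 34685 \left(- \frac{i \sqrt{597}}{2388}\right) = \left(- \frac{146}{121}\right)^{2} \cdot \frac{1}{213} + \frac{34685 i \sqrt{597}}{2388} = \frac{21316}{14641} \cdot \frac{1}{213} + \frac{34685 i \sqrt{597}}{2388} = \frac{21316}{3118533} + \frac{34685 i \sqrt{597}}{2388}$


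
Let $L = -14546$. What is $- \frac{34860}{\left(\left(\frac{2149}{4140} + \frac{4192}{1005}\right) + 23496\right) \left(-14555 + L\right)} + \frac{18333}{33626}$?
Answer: $\frac{695613193398427563}{1275759699599739766} \approx 0.54525$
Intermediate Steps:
$- \frac{34860}{\left(\left(\frac{2149}{4140} + \frac{4192}{1005}\right) + 23496\right) \left(-14555 + L\right)} + \frac{18333}{33626} = - \frac{34860}{\left(\left(\frac{2149}{4140} + \frac{4192}{1005}\right) + 23496\right) \left(-14555 - 14546\right)} + \frac{18333}{33626} = - \frac{34860}{\left(\left(2149 \cdot \frac{1}{4140} + 4192 \cdot \frac{1}{1005}\right) + 23496\right) \left(-29101\right)} + 18333 \cdot \frac{1}{33626} = - \frac{34860}{\left(\left(\frac{2149}{4140} + \frac{4192}{1005}\right) + 23496\right) \left(-29101\right)} + \frac{18333}{33626} = - \frac{34860}{\left(\frac{260195}{55476} + 23496\right) \left(-29101\right)} + \frac{18333}{33626} = - \frac{34860}{\frac{1303724291}{55476} \left(-29101\right)} + \frac{18333}{33626} = - \frac{34860}{- \frac{37939680592391}{55476}} + \frac{18333}{33626} = \left(-34860\right) \left(- \frac{55476}{37939680592391}\right) + \frac{18333}{33626} = \frac{1933893360}{37939680592391} + \frac{18333}{33626} = \frac{695613193398427563}{1275759699599739766}$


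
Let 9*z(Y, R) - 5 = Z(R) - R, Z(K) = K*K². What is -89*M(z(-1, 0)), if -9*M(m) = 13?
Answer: 1157/9 ≈ 128.56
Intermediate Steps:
Z(K) = K³
z(Y, R) = 5/9 - R/9 + R³/9 (z(Y, R) = 5/9 + (R³ - R)/9 = 5/9 + (-R/9 + R³/9) = 5/9 - R/9 + R³/9)
M(m) = -13/9 (M(m) = -⅑*13 = -13/9)
-89*M(z(-1, 0)) = -89*(-13/9) = 1157/9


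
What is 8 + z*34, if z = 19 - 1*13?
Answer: 212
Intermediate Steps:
z = 6 (z = 19 - 13 = 6)
8 + z*34 = 8 + 6*34 = 8 + 204 = 212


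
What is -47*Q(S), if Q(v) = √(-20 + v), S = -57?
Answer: -47*I*√77 ≈ -412.42*I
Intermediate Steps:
-47*Q(S) = -47*√(-20 - 57) = -47*I*√77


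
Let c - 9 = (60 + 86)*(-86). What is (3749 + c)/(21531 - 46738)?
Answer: 8798/25207 ≈ 0.34903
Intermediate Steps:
c = -12547 (c = 9 + (60 + 86)*(-86) = 9 + 146*(-86) = 9 - 12556 = -12547)
(3749 + c)/(21531 - 46738) = (3749 - 12547)/(21531 - 46738) = -8798/(-25207) = -8798*(-1/25207) = 8798/25207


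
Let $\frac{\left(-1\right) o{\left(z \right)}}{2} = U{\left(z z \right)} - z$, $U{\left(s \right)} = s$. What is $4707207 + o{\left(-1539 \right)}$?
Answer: $-32913$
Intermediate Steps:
$o{\left(z \right)} = - 2 z^{2} + 2 z$ ($o{\left(z \right)} = - 2 \left(z z - z\right) = - 2 \left(z^{2} - z\right) = - 2 z^{2} + 2 z$)
$4707207 + o{\left(-1539 \right)} = 4707207 + 2 \left(-1539\right) \left(1 - -1539\right) = 4707207 + 2 \left(-1539\right) \left(1 + 1539\right) = 4707207 + 2 \left(-1539\right) 1540 = 4707207 - 4740120 = -32913$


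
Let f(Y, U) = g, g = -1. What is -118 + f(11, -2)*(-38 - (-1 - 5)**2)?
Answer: -44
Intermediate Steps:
f(Y, U) = -1
-118 + f(11, -2)*(-38 - (-1 - 5)**2) = -118 - (-38 - (-1 - 5)**2) = -118 - (-38 - 1*(-6)**2) = -118 - (-38 - 1*36) = -118 - (-38 - 36) = -118 - 1*(-74) = -118 + 74 = -44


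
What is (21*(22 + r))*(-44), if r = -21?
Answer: -924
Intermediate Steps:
(21*(22 + r))*(-44) = (21*(22 - 21))*(-44) = (21*1)*(-44) = 21*(-44) = -924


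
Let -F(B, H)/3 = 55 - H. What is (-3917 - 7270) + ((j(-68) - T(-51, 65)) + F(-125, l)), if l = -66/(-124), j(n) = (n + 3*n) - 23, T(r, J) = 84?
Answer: -727223/62 ≈ -11729.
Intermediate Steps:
j(n) = -23 + 4*n (j(n) = 4*n - 23 = -23 + 4*n)
l = 33/62 (l = -66*(-1/124) = 33/62 ≈ 0.53226)
F(B, H) = -165 + 3*H (F(B, H) = -3*(55 - H) = -165 + 3*H)
(-3917 - 7270) + ((j(-68) - T(-51, 65)) + F(-125, l)) = (-3917 - 7270) + (((-23 + 4*(-68)) - 1*84) + (-165 + 3*(33/62))) = -11187 + (((-23 - 272) - 84) + (-165 + 99/62)) = -11187 + ((-295 - 84) - 10131/62) = -11187 + (-379 - 10131/62) = -11187 - 33629/62 = -727223/62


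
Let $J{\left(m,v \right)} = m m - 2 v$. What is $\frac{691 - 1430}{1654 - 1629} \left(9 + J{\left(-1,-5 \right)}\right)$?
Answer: $- \frac{2956}{5} \approx -591.2$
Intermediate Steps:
$J{\left(m,v \right)} = m^{2} - 2 v$
$\frac{691 - 1430}{1654 - 1629} \left(9 + J{\left(-1,-5 \right)}\right) = \frac{691 - 1430}{1654 - 1629} \left(9 + \left(\left(-1\right)^{2} - -10\right)\right) = - \frac{739}{25} \left(9 + \left(1 + 10\right)\right) = \left(-739\right) \frac{1}{25} \left(9 + 11\right) = \left(- \frac{739}{25}\right) 20 = - \frac{2956}{5}$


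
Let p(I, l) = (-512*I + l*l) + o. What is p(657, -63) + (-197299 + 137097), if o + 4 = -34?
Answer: -392655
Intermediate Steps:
o = -38 (o = -4 - 34 = -38)
p(I, l) = -38 + l**2 - 512*I (p(I, l) = (-512*I + l*l) - 38 = (-512*I + l**2) - 38 = (l**2 - 512*I) - 38 = -38 + l**2 - 512*I)
p(657, -63) + (-197299 + 137097) = (-38 + (-63)**2 - 512*657) + (-197299 + 137097) = (-38 + 3969 - 336384) - 60202 = -332453 - 60202 = -392655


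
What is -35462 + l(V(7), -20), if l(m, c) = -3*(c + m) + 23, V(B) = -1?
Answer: -35376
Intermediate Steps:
l(m, c) = 23 - 3*c - 3*m (l(m, c) = (-3*c - 3*m) + 23 = 23 - 3*c - 3*m)
-35462 + l(V(7), -20) = -35462 + (23 - 3*(-20) - 3*(-1)) = -35462 + (23 + 60 + 3) = -35462 + 86 = -35376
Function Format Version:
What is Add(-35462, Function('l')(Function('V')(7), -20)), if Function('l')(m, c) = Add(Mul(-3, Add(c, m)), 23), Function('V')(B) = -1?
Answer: -35376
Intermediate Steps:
Function('l')(m, c) = Add(23, Mul(-3, c), Mul(-3, m)) (Function('l')(m, c) = Add(Add(Mul(-3, c), Mul(-3, m)), 23) = Add(23, Mul(-3, c), Mul(-3, m)))
Add(-35462, Function('l')(Function('V')(7), -20)) = Add(-35462, Add(23, Mul(-3, -20), Mul(-3, -1))) = Add(-35462, Add(23, 60, 3)) = Add(-35462, 86) = -35376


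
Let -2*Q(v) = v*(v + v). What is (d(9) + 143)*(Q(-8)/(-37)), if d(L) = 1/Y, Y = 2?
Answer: 9184/37 ≈ 248.22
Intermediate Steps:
d(L) = 1/2
Q(v) = -v**2 (Q(v) = -v*(v + v)/2 = -v*2*v/2 = -v**2)
(d(9) + 143)*(Q(-8)/(-37)) = (1/2 + 143)*(-1*(-8)**2/(-37)) = 287*(-1*64*(-1/37))/2 = 287*(-64*(-1/37))/2 = (287/2)*(64/37) = 9184/37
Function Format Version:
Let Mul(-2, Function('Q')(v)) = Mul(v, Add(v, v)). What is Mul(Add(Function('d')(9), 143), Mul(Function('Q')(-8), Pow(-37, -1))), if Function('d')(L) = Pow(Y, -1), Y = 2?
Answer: Rational(9184, 37) ≈ 248.22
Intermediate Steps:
Function('d')(L) = Rational(1, 2) (Function('d')(L) = Pow(2, -1) = Rational(1, 2))
Function('Q')(v) = Mul(-1, Pow(v, 2)) (Function('Q')(v) = Mul(Rational(-1, 2), Mul(v, Add(v, v))) = Mul(Rational(-1, 2), Mul(v, Mul(2, v))) = Mul(Rational(-1, 2), Mul(2, Pow(v, 2))) = Mul(-1, Pow(v, 2)))
Mul(Add(Function('d')(9), 143), Mul(Function('Q')(-8), Pow(-37, -1))) = Mul(Add(Rational(1, 2), 143), Mul(Mul(-1, Pow(-8, 2)), Pow(-37, -1))) = Mul(Rational(287, 2), Mul(Mul(-1, 64), Rational(-1, 37))) = Mul(Rational(287, 2), Mul(-64, Rational(-1, 37))) = Mul(Rational(287, 2), Rational(64, 37)) = Rational(9184, 37)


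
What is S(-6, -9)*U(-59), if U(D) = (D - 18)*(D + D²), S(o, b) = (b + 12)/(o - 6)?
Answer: 131747/2 ≈ 65874.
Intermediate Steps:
S(o, b) = (12 + b)/(-6 + o)
U(D) = (-18 + D)*(D + D²)
S(-6, -9)*U(-59) = ((12 - 9)/(-6 - 6))*(-59*(-18 + (-59)² - 17*(-59))) = (3/(-12))*(-59*(-18 + 3481 + 1003)) = (-1/12*3)*(-59*4466) = -¼*(-263494) = 131747/2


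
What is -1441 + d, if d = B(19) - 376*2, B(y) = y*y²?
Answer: 4666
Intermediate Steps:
B(y) = y³
d = 6107 (d = 19³ - 376*2 = 6859 - 1*752 = 6859 - 752 = 6107)
-1441 + d = -1441 + 6107 = 4666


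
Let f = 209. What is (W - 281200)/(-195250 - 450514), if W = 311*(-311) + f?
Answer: 94428/161441 ≈ 0.58491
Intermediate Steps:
W = -96512 (W = 311*(-311) + 209 = -96721 + 209 = -96512)
(W - 281200)/(-195250 - 450514) = (-96512 - 281200)/(-195250 - 450514) = -377712/(-645764) = -377712*(-1/645764) = 94428/161441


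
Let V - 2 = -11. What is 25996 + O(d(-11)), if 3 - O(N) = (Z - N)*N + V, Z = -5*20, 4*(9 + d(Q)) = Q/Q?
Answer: 403353/16 ≈ 25210.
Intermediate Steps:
d(Q) = -35/4 (d(Q) = -9 + (Q/Q)/4 = -9 + (¼)*1 = -9 + ¼ = -35/4)
V = -9 (V = 2 - 11 = -9)
Z = -100
O(N) = 12 - N*(-100 - N) (O(N) = 3 - ((-100 - N)*N - 9) = 3 - (N*(-100 - N) - 9) = 3 - (-9 + N*(-100 - N)) = 3 + (9 - N*(-100 - N)) = 12 - N*(-100 - N))
25996 + O(d(-11)) = 25996 + (12 + (-35/4)² + 100*(-35/4)) = 25996 + (12 + 1225/16 - 875) = 25996 - 12583/16 = 403353/16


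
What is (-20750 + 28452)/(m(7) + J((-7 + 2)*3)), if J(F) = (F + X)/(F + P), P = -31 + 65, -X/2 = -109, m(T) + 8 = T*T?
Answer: 73169/491 ≈ 149.02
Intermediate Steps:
m(T) = -8 + T**2 (m(T) = -8 + T*T = -8 + T**2)
X = 218 (X = -2*(-109) = 218)
P = 34
J(F) = (218 + F)/(34 + F) (J(F) = (F + 218)/(F + 34) = (218 + F)/(34 + F))
(-20750 + 28452)/(m(7) + J((-7 + 2)*3)) = (-20750 + 28452)/((-8 + 7**2) + (218 + (-7 + 2)*3)/(34 + (-7 + 2)*3)) = 7702/((-8 + 49) + (218 - 5*3)/(34 - 5*3)) = 7702/(41 + (218 - 15)/(34 - 15)) = 7702/(41 + 203/19) = 7702/(982/19) = 7702*(19/982) = 73169/491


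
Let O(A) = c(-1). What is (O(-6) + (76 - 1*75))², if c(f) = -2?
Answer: 1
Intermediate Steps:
O(A) = -2
(O(-6) + (76 - 1*75))² = (-2 + (76 - 1*75))² = (-2 + (76 - 75))² = (-2 + 1)² = (-1)² = 1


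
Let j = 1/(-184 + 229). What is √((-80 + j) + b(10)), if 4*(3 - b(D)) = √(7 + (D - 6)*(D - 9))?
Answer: √(-69280 - 225*√11)/30 ≈ 8.8208*I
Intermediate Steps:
j = 1/45 ≈ 0.022222
b(D) = 3 - √(7 + (-9 + D)*(-6 + D))/4 (b(D) = 3 - √(7 + (D - 6)*(D - 9))/4 = 3 - √(7 + (-6 + D)*(-9 + D))/4 = 3 - √(7 + (-9 + D)*(-6 + D))/4)
√((-80 + j) + b(10)) = √((-80 + 1/45) + (3 - √(61 + 10² - 15*10)/4)) = √(-3599/45 + (3 - √(61 + 100 - 150)/4)) = √(-3599/45 + (3 - √11/4)) = √(-3464/45 - √11/4)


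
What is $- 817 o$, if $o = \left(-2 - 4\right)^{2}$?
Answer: $-29412$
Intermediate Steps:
$o = 36$ ($o = \left(-6\right)^{2} = 36$)
$- 817 o = \left(-817\right) 36 = -29412$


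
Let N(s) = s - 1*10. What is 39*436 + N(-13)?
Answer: 16981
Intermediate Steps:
N(s) = -10 + s (N(s) = s - 10 = -10 + s)
39*436 + N(-13) = 39*436 + (-10 - 13) = 17004 - 23 = 16981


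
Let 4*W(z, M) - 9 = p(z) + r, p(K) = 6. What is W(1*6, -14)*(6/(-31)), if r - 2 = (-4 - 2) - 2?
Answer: -27/62 ≈ -0.43548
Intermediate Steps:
r = -6 (r = 2 + ((-4 - 2) - 2) = 2 + (-6 - 2) = 2 - 8 = -6)
W(z, M) = 9/4 (W(z, M) = 9/4 + (6 - 6)/4 = 9/4 + (1/4)*0 = 9/4 + 0 = 9/4)
W(1*6, -14)*(6/(-31)) = 9*(6/(-31))/4 = 9*(6*(-1/31))/4 = (9/4)*(-6/31) = -27/62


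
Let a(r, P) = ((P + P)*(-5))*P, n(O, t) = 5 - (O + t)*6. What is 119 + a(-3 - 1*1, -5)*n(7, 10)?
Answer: 24369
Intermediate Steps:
n(O, t) = 5 - 6*O - 6*t (n(O, t) = 5 - (6*O + 6*t) = 5 + (-6*O - 6*t) = 5 - 6*O - 6*t)
a(r, P) = -10*P² (a(r, P) = ((2*P)*(-5))*P = (-10*P)*P = -10*P²)
119 + a(-3 - 1*1, -5)*n(7, 10) = 119 + (-10*(-5)²)*(5 - 6*7 - 6*10) = 119 + (-10*25)*(5 - 42 - 60) = 119 - 250*(-97) = 119 + 24250 = 24369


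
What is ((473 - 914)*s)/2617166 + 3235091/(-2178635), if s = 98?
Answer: -4280463209768/2850924724205 ≈ -1.5014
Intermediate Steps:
((473 - 914)*s)/2617166 + 3235091/(-2178635) = ((473 - 914)*98)/2617166 + 3235091/(-2178635) = -441*98*(1/2617166) + 3235091*(-1/2178635) = -43218*1/2617166 - 3235091/2178635 = -21609/1308583 - 3235091/2178635 = -4280463209768/2850924724205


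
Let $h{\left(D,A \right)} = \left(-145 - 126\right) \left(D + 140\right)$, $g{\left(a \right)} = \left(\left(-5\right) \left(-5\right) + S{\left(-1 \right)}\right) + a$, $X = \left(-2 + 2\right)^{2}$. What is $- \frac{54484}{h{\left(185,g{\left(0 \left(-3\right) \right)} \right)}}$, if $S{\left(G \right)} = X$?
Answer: $\frac{54484}{88075} \approx 0.61861$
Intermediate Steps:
$X = 0$ ($X = 0^{2} = 0$)
$S{\left(G \right)} = 0$
$g{\left(a \right)} = 25 + a$ ($g{\left(a \right)} = \left(\left(-5\right) \left(-5\right) + 0\right) + a = \left(25 + 0\right) + a = 25 + a$)
$h{\left(D,A \right)} = -37940 - 271 D$ ($h{\left(D,A \right)} = - 271 \left(140 + D\right) = -37940 - 271 D$)
$- \frac{54484}{h{\left(185,g{\left(0 \left(-3\right) \right)} \right)}} = - \frac{54484}{-37940 - 50135} = - \frac{54484}{-88075} = \left(-54484\right) \left(- \frac{1}{88075}\right) = \frac{54484}{88075}$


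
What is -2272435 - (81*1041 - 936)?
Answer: -2355820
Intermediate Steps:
-2272435 - (81*1041 - 936) = -2272435 - (84321 - 936) = -2272435 - 1*83385 = -2272435 - 83385 = -2355820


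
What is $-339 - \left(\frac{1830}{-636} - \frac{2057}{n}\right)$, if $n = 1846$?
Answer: $- \frac{16388273}{48919} \approx -335.01$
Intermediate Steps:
$-339 - \left(\frac{1830}{-636} - \frac{2057}{n}\right) = -339 - \left(\frac{1830}{-636} - \frac{2057}{1846}\right) = -339 - \left(1830 \left(- \frac{1}{636}\right) - \frac{2057}{1846}\right) = -339 - \left(- \frac{305}{106} - \frac{2057}{1846}\right) = -339 - - \frac{195268}{48919} = -339 + \frac{195268}{48919} = - \frac{16388273}{48919}$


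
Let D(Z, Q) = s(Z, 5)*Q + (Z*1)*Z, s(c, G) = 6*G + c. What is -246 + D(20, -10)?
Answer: -346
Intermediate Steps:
s(c, G) = c + 6*G
D(Z, Q) = Z² + Q*(30 + Z) (D(Z, Q) = (Z + 6*5)*Q + (Z*1)*Z = (Z + 30)*Q + Z*Z = (30 + Z)*Q + Z² = Q*(30 + Z) + Z² = Z² + Q*(30 + Z))
-246 + D(20, -10) = -246 + (20² - 10*(30 + 20)) = -246 + (400 - 10*50) = -246 + (400 - 500) = -246 - 100 = -346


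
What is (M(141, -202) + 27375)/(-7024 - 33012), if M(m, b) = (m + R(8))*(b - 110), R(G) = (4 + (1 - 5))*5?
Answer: 16617/40036 ≈ 0.41505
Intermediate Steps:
R(G) = 0 (R(G) = (4 - 4)*5 = 0*5 = 0)
M(m, b) = m*(-110 + b) (M(m, b) = (m + 0)*(b - 110) = m*(-110 + b))
(M(141, -202) + 27375)/(-7024 - 33012) = (141*(-110 - 202) + 27375)/(-7024 - 33012) = (141*(-312) + 27375)/(-40036) = (-43992 + 27375)*(-1/40036) = -16617*(-1/40036) = 16617/40036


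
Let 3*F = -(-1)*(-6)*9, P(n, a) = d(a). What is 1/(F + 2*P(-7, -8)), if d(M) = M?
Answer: -1/34 ≈ -0.029412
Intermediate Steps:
P(n, a) = a
F = -18 (F = (-(-1)*(-6)*9)/3 = (-1*6*9)/3 = (-6*9)/3 = (⅓)*(-54) = -18)
1/(F + 2*P(-7, -8)) = 1/(-18 + 2*(-8)) = 1/(-18 - 16) = 1/(-34) = -1/34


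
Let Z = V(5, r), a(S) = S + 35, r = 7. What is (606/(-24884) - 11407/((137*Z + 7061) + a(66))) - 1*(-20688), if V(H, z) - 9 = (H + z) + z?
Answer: 707685249380/34209279 ≈ 20687.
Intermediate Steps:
a(S) = 35 + S
V(H, z) = 9 + H + 2*z (V(H, z) = 9 + ((H + z) + z) = 9 + (H + 2*z) = 9 + H + 2*z)
Z = 28 (Z = 9 + 5 + 2*7 = 9 + 5 + 14 = 28)
(606/(-24884) - 11407/((137*Z + 7061) + a(66))) - 1*(-20688) = (606/(-24884) - 11407/((137*28 + 7061) + (35 + 66))) - 1*(-20688) = (606*(-1/24884) - 11407/((3836 + 7061) + 101)) + 20688 = (-303/12442 - 11407/(10897 + 101)) + 20688 = (-303/12442 - 11407/10998) + 20688 = -36314572/34209279 + 20688 = 707685249380/34209279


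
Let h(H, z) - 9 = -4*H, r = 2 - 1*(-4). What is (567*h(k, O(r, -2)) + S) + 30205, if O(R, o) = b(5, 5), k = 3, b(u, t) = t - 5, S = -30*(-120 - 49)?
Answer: 33574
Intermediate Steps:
S = 5070 (S = -30*(-169) = 5070)
r = 6 (r = 2 + 4 = 6)
b(u, t) = -5 + t
O(R, o) = 0 (O(R, o) = -5 + 5 = 0)
h(H, z) = 9 - 4*H
(567*h(k, O(r, -2)) + S) + 30205 = (567*(9 - 4*3) + 5070) + 30205 = (567*(9 - 12) + 5070) + 30205 = (567*(-3) + 5070) + 30205 = (-1701 + 5070) + 30205 = 3369 + 30205 = 33574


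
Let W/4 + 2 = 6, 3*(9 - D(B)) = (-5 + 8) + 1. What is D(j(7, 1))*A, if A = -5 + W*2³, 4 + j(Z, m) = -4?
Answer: 943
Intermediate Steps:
j(Z, m) = -8 (j(Z, m) = -4 - 4 = -8)
D(B) = 23/3 (D(B) = 9 - ((-5 + 8) + 1)/3 = 9 - (3 + 1)/3 = 9 - ⅓*4 = 9 - 4/3 = 23/3)
W = 16 (W = -8 + 4*6 = -8 + 24 = 16)
A = 123 (A = -5 + 16*2³ = -5 + 16*8 = -5 + 128 = 123)
D(j(7, 1))*A = (23/3)*123 = 943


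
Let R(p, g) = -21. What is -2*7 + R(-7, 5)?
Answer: -35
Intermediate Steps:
-2*7 + R(-7, 5) = -2*7 - 21 = -14 - 21 = -35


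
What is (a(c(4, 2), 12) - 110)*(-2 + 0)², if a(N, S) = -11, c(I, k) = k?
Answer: -484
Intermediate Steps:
(a(c(4, 2), 12) - 110)*(-2 + 0)² = (-11 - 110)*(-2 + 0)² = -121*(-2)² = -121*4 = -484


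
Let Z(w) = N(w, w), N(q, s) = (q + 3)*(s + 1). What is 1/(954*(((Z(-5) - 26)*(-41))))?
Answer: 1/704052 ≈ 1.4203e-6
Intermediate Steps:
N(q, s) = (1 + s)*(3 + q) (N(q, s) = (3 + q)*(1 + s) = (1 + s)*(3 + q))
Z(w) = 3 + w² + 4*w (Z(w) = 3 + w + 3*w + w*w = 3 + w + 3*w + w² = 3 + w² + 4*w)
1/(954*(((Z(-5) - 26)*(-41)))) = 1/(954*((((3 + (-5)² + 4*(-5)) - 26)*(-41)))) = 1/(954*((((3 + 25 - 20) - 26)*(-41)))) = 1/(954*(((8 - 26)*(-41)))) = 1/(954*((-18*(-41)))) = (1/954)/738 = (1/954)*(1/738) = 1/704052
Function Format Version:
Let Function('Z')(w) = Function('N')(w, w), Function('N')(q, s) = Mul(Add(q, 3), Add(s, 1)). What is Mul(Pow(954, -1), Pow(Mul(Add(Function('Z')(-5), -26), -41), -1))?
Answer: Rational(1, 704052) ≈ 1.4203e-6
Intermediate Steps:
Function('N')(q, s) = Mul(Add(1, s), Add(3, q)) (Function('N')(q, s) = Mul(Add(3, q), Add(1, s)) = Mul(Add(1, s), Add(3, q)))
Function('Z')(w) = Add(3, Pow(w, 2), Mul(4, w)) (Function('Z')(w) = Add(3, w, Mul(3, w), Mul(w, w)) = Add(3, w, Mul(3, w), Pow(w, 2)) = Add(3, Pow(w, 2), Mul(4, w)))
Mul(Pow(954, -1), Pow(Mul(Add(Function('Z')(-5), -26), -41), -1)) = Mul(Pow(954, -1), Pow(Mul(Add(Add(3, Pow(-5, 2), Mul(4, -5)), -26), -41), -1)) = Mul(Rational(1, 954), Pow(Mul(Add(Add(3, 25, -20), -26), -41), -1)) = Mul(Rational(1, 954), Pow(Mul(Add(8, -26), -41), -1)) = Mul(Rational(1, 954), Pow(Mul(-18, -41), -1)) = Mul(Rational(1, 954), Pow(738, -1)) = Mul(Rational(1, 954), Rational(1, 738)) = Rational(1, 704052)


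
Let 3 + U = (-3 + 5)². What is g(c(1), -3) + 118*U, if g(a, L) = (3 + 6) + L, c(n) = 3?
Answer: 124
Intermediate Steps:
U = 1 (U = -3 + (-3 + 5)² = -3 + 2² = -3 + 4 = 1)
g(a, L) = 9 + L
g(c(1), -3) + 118*U = (9 - 3) + 118*1 = 6 + 118 = 124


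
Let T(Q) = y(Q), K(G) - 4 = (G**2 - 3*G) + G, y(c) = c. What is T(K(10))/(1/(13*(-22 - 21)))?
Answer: -46956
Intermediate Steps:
K(G) = 4 + G**2 - 2*G (K(G) = 4 + ((G**2 - 3*G) + G) = 4 + (G**2 - 2*G) = 4 + G**2 - 2*G)
T(Q) = Q
T(K(10))/(1/(13*(-22 - 21))) = (4 + 10**2 - 2*10)/(1/(13*(-22 - 21))) = (4 + 100 - 20)/(1/(13*(-43))) = 84/(1/(-559)) = 84/(-1/559) = 84*(-559) = -46956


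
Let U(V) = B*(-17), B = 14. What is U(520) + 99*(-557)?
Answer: -55381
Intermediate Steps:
U(V) = -238 (U(V) = 14*(-17) = -238)
U(520) + 99*(-557) = -238 + 99*(-557) = -238 - 55143 = -55381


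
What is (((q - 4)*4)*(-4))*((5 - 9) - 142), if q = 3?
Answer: -2336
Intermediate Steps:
(((q - 4)*4)*(-4))*((5 - 9) - 142) = (((3 - 4)*4)*(-4))*((5 - 9) - 142) = (-1*4*(-4))*(-4 - 142) = -4*(-4)*(-146) = 16*(-146) = -2336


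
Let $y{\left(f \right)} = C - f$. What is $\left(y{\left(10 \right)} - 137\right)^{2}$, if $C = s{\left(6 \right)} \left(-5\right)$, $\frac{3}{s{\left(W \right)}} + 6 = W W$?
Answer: $\frac{87025}{4} \approx 21756.0$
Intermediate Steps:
$s{\left(W \right)} = \frac{3}{-6 + W^{2}}$ ($s{\left(W \right)} = \frac{3}{-6 + W W} = \frac{3}{-6 + W^{2}}$)
$C = - \frac{1}{2}$ ($C = \frac{3}{-6 + 6^{2}} \left(-5\right) = \frac{3}{-6 + 36} \left(-5\right) = \frac{3}{30} \left(-5\right) = 3 \cdot \frac{1}{30} \left(-5\right) = \frac{1}{10} \left(-5\right) = - \frac{1}{2} \approx -0.5$)
$y{\left(f \right)} = - \frac{1}{2} - f$
$\left(y{\left(10 \right)} - 137\right)^{2} = \left(\left(- \frac{1}{2} - 10\right) - 137\right)^{2} = \left(- \frac{21}{2} - 137\right)^{2} = \left(- \frac{295}{2}\right)^{2} = \frac{87025}{4}$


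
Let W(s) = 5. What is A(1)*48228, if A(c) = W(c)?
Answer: 241140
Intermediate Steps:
A(c) = 5
A(1)*48228 = 5*48228 = 241140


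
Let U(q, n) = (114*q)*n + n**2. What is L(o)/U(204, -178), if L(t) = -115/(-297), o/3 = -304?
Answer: -115/1220041548 ≈ -9.4259e-8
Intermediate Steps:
o = -912 (o = 3*(-304) = -912)
L(t) = 115/297 (L(t) = -115*(-1/297) = 115/297)
U(q, n) = n**2 + 114*n*q (U(q, n) = 114*n*q + n**2 = n**2 + 114*n*q)
L(o)/U(204, -178) = 115/(297*((-178*(-178 + 114*204)))) = 115/(297*((-178*(-178 + 23256)))) = 115/(297*((-178*23078))) = (115/297)/(-4107884) = (115/297)*(-1/4107884) = -115/1220041548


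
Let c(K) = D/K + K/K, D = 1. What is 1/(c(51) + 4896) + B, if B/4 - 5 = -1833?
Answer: -1826157325/249748 ≈ -7312.0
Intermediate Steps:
c(K) = 1 + 1/K (c(K) = 1/K + K/K = 1/K + 1 = 1 + 1/K)
B = -7312 (B = 20 + 4*(-1833) = 20 - 7332 = -7312)
1/(c(51) + 4896) + B = 1/((1 + 51)/51 + 4896) - 7312 = 1/((1/51)*52 + 4896) - 7312 = 1/(52/51 + 4896) - 7312 = 1/(249748/51) - 7312 = 51/249748 - 7312 = -1826157325/249748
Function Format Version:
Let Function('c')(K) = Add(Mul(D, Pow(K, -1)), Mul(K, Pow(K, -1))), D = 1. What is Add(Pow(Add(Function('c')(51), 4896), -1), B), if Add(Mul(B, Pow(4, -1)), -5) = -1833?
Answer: Rational(-1826157325, 249748) ≈ -7312.0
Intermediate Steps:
Function('c')(K) = Add(1, Pow(K, -1)) (Function('c')(K) = Add(Mul(1, Pow(K, -1)), Mul(K, Pow(K, -1))) = Add(Pow(K, -1), 1) = Add(1, Pow(K, -1)))
B = -7312 (B = Add(20, Mul(4, -1833)) = Add(20, -7332) = -7312)
Add(Pow(Add(Function('c')(51), 4896), -1), B) = Add(Pow(Add(Mul(Pow(51, -1), Add(1, 51)), 4896), -1), -7312) = Add(Pow(Add(Mul(Rational(1, 51), 52), 4896), -1), -7312) = Add(Pow(Add(Rational(52, 51), 4896), -1), -7312) = Add(Pow(Rational(249748, 51), -1), -7312) = Add(Rational(51, 249748), -7312) = Rational(-1826157325, 249748)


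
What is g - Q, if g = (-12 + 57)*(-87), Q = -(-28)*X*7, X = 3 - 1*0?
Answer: -4503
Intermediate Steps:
X = 3 (X = 3 + 0 = 3)
Q = 588 (Q = -(-28)*3*7 = -14*(-6)*7 = 84*7 = 588)
g = -3915 (g = 45*(-87) = -3915)
g - Q = -3915 - 1*588 = -3915 - 588 = -4503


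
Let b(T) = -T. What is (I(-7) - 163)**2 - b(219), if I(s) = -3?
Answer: 27775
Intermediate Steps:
(I(-7) - 163)**2 - b(219) = (-3 - 163)**2 - (-1)*219 = (-166)**2 - 1*(-219) = 27556 + 219 = 27775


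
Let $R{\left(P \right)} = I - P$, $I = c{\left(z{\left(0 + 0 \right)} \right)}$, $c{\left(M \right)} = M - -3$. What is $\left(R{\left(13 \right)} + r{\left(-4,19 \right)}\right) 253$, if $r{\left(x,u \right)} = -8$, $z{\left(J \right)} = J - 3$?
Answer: $-5313$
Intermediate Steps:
$z{\left(J \right)} = -3 + J$
$c{\left(M \right)} = 3 + M$ ($c{\left(M \right)} = M + 3 = 3 + M$)
$I = 0$ ($I = 3 + \left(-3 + \left(0 + 0\right)\right) = 3 + \left(-3 + 0\right) = 3 - 3 = 0$)
$R{\left(P \right)} = - P$ ($R{\left(P \right)} = 0 - P = - P$)
$\left(R{\left(13 \right)} + r{\left(-4,19 \right)}\right) 253 = \left(\left(-1\right) 13 - 8\right) 253 = \left(-13 - 8\right) 253 = \left(-21\right) 253 = -5313$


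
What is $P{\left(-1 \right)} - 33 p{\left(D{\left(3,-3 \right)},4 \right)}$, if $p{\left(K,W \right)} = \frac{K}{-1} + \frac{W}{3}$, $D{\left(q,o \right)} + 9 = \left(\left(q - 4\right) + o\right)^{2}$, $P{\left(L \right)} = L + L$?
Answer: $185$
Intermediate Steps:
$P{\left(L \right)} = 2 L$
$D{\left(q,o \right)} = -9 + \left(-4 + o + q\right)^{2}$ ($D{\left(q,o \right)} = -9 + \left(\left(q - 4\right) + o\right)^{2} = -9 + \left(\left(-4 + q\right) + o\right)^{2} = -9 + \left(-4 + o + q\right)^{2}$)
$p{\left(K,W \right)} = - K + \frac{W}{3}$ ($p{\left(K,W \right)} = K \left(-1\right) + W \frac{1}{3} = - K + \frac{W}{3}$)
$P{\left(-1 \right)} - 33 p{\left(D{\left(3,-3 \right)},4 \right)} = 2 \left(-1\right) - 33 \left(- (-9 + \left(-4 - 3 + 3\right)^{2}) + \frac{1}{3} \cdot 4\right) = -2 - 33 \left(- (-9 + \left(-4\right)^{2}) + \frac{4}{3}\right) = -2 - 33 \left(- (-9 + 16) + \frac{4}{3}\right) = -2 - 33 \left(\left(-1\right) 7 + \frac{4}{3}\right) = -2 - 33 \left(-7 + \frac{4}{3}\right) = -2 - -187 = -2 + 187 = 185$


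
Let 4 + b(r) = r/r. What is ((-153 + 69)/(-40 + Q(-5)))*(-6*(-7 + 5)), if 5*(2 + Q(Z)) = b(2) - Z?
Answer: 315/13 ≈ 24.231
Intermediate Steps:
b(r) = -3 (b(r) = -4 + r/r = -4 + 1 = -3)
Q(Z) = -13/5 - Z/5 (Q(Z) = -2 + (-3 - Z)/5 = -2 + (-⅗ - Z/5) = -13/5 - Z/5)
((-153 + 69)/(-40 + Q(-5)))*(-6*(-7 + 5)) = ((-153 + 69)/(-40 + (-13/5 - ⅕*(-5))))*(-6*(-7 + 5)) = (-84/(-40 + (-13/5 + 1)))*(-6*(-2)) = -84/(-40 - 8/5)*12 = -84/(-208/5)*12 = -84*(-5/208)*12 = (105/52)*12 = 315/13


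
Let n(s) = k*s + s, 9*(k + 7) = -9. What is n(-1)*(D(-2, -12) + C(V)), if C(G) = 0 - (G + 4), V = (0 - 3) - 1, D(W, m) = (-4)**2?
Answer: 112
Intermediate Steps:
k = -8 (k = -7 + (1/9)*(-9) = -7 - 1 = -8)
n(s) = -7*s (n(s) = -8*s + s = -7*s)
D(W, m) = 16
V = -4 (V = -3 - 1 = -4)
C(G) = -4 - G (C(G) = 0 - (4 + G) = 0 + (-4 - G) = -4 - G)
n(-1)*(D(-2, -12) + C(V)) = (-7*(-1))*(16 + (-4 - 1*(-4))) = 7*(16 + (-4 + 4)) = 7*(16 + 0) = 7*16 = 112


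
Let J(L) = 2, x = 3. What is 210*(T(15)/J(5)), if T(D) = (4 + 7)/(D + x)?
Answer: 385/6 ≈ 64.167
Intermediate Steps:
T(D) = 11/(3 + D) (T(D) = (4 + 7)/(D + 3) = 11/(3 + D))
210*(T(15)/J(5)) = 210*((11/(3 + 15))/2) = 210*((11/18)*(½)) = 210*(11/36) = 385/6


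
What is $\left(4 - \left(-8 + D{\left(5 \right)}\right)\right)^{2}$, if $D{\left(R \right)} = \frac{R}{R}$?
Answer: $121$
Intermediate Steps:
$D{\left(R \right)} = 1$
$\left(4 - \left(-8 + D{\left(5 \right)}\right)\right)^{2} = \left(4 + \left(8 - 1\right)\right)^{2} = \left(4 + 7\right)^{2} = 11^{2} = 121$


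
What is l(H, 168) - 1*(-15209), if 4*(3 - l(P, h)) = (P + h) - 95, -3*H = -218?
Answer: 182107/12 ≈ 15176.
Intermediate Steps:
H = 218/3 (H = -1/3*(-218) = 218/3 ≈ 72.667)
l(P, h) = 107/4 - P/4 - h/4 (l(P, h) = 3 - ((P + h) - 95)/4 = 3 - (-95 + P + h)/4 = 3 + (95/4 - P/4 - h/4) = 107/4 - P/4 - h/4)
l(H, 168) - 1*(-15209) = (107/4 - 1/4*218/3 - 1/4*168) - 1*(-15209) = (107/4 - 109/6 - 42) + 15209 = -401/12 + 15209 = 182107/12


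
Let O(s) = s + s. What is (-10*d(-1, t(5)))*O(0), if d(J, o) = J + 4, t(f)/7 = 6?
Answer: 0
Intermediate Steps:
O(s) = 2*s
t(f) = 42 (t(f) = 7*6 = 42)
d(J, o) = 4 + J
(-10*d(-1, t(5)))*O(0) = (-10*(4 - 1))*(2*0) = -10*3*0 = -30*0 = 0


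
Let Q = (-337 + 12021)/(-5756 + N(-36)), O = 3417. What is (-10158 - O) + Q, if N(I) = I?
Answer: -19659521/1448 ≈ -13577.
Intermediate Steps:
Q = -2921/1448 (Q = (-337 + 12021)/(-5756 - 36) = 11684/(-5792) = 11684*(-1/5792) = -2921/1448 ≈ -2.0173)
(-10158 - O) + Q = (-10158 - 1*3417) - 2921/1448 = (-10158 - 3417) - 2921/1448 = -13575 - 2921/1448 = -19659521/1448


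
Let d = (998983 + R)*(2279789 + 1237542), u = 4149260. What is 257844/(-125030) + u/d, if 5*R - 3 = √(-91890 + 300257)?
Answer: -11313493912637291097368974/5485979715891530141615005 - 20746300*√208367/87754614346821245167 ≈ -2.0623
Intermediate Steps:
R = ⅗ + √208367/5 (R = ⅗ + √(-91890 + 300257)/5 = ⅗ + √208367/5 ≈ 91.895)
d = 17568779923858/5 + 3517331*√208367/5 (d = (998983 + (⅗ + √208367/5))*(2279789 + 1237542) = (4994918/5 + √208367/5)*3517331 = 17568779923858/5 + 3517331*√208367/5 ≈ 3.5141e+12)
257844/(-125030) + u/d = 257844/(-125030) + 4149260/(17568779923858/5 + 3517331*√208367/5) = 257844*(-1/125030) + 4149260/(17568779923858/5 + 3517331*√208367/5) = -128922/62515 + 4149260/(17568779923858/5 + 3517331*√208367/5)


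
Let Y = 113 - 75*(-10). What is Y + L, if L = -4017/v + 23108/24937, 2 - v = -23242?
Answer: 12837499933/14862452 ≈ 863.75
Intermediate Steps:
v = 23244 (v = 2 - 1*(-23242) = 2 + 23242 = 23244)
L = 11203857/14862452 (L = -4017/23244 + 23108/24937 = -4017*1/23244 + 23108*(1/24937) = -103/596 + 23108/24937 = 11203857/14862452 ≈ 0.75384)
Y = 863 (Y = 113 + 750 = 863)
Y + L = 863 + 11203857/14862452 = 12837499933/14862452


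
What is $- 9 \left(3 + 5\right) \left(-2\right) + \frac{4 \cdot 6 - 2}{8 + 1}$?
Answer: $\frac{1318}{9} \approx 146.44$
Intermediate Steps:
$- 9 \left(3 + 5\right) \left(-2\right) + \frac{4 \cdot 6 - 2}{8 + 1} = - 9 \cdot 8 \left(-2\right) + \frac{24 - 2}{9} = \left(-9\right) \left(-16\right) + 22 \cdot \frac{1}{9} = 144 + \frac{22}{9} = \frac{1318}{9}$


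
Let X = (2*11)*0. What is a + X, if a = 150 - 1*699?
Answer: -549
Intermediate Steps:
a = -549 (a = 150 - 699 = -549)
X = 0 (X = 22*0 = 0)
a + X = -549 + 0 = -549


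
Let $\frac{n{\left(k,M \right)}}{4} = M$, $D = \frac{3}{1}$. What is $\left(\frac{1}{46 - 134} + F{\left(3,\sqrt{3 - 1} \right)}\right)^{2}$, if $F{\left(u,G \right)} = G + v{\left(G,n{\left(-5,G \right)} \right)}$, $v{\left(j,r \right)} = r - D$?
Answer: $\frac{457425}{7744} - \frac{1325 \sqrt{2}}{44} \approx 16.481$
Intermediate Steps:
$D = 3$ ($D = 3 \cdot 1 = 3$)
$n{\left(k,M \right)} = 4 M$
$v{\left(j,r \right)} = -3 + r$ ($v{\left(j,r \right)} = r - 3 = -3 + r$)
$F{\left(u,G \right)} = -3 + 5 G$ ($F{\left(u,G \right)} = G + \left(-3 + 4 G\right) = -3 + 5 G$)
$\left(\frac{1}{46 - 134} + F{\left(3,\sqrt{3 - 1} \right)}\right)^{2} = \left(\frac{1}{46 - 134} - \left(3 - 5 \sqrt{3 - 1}\right)\right)^{2} = \left(\frac{1}{-88} - \left(3 - 5 \sqrt{2}\right)\right)^{2} = \left(- \frac{1}{88} - \left(3 - 5 \sqrt{2}\right)\right)^{2} = \left(- \frac{265}{88} + 5 \sqrt{2}\right)^{2}$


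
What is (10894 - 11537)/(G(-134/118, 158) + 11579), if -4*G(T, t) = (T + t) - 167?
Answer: -75874/1366621 ≈ -0.055519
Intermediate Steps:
G(T, t) = 167/4 - T/4 - t/4 (G(T, t) = -((T + t) - 167)/4 = -(-167 + T + t)/4 = 167/4 - T/4 - t/4)
(10894 - 11537)/(G(-134/118, 158) + 11579) = (10894 - 11537)/((167/4 - (-67)/(2*118) - ¼*158) + 11579) = -643/((167/4 - (-67)/(2*118) - 79/2) + 11579) = -643/((167/4 - ¼*(-67/59) - 79/2) + 11579) = -643/((167/4 + 67/236 - 79/2) + 11579) = -643/(299/118 + 11579) = -643/1366621/118 = -643*118/1366621 = -75874/1366621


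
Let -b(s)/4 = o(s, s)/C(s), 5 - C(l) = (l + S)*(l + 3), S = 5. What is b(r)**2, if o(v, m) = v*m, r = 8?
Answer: 16384/4761 ≈ 3.4413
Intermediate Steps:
C(l) = 5 - (3 + l)*(5 + l) (C(l) = 5 - (l + 5)*(l + 3) = 5 - (5 + l)*(3 + l) = 5 - (3 + l)*(5 + l))
o(v, m) = m*v
b(s) = -4*s**2/(-10 - s**2 - 8*s) (b(s) = -4*s*s/(-10 - s**2 - 8*s) = -4*s**2/(-10 - s**2 - 8*s))
b(r)**2 = (4*8**2/(10 + 8**2 + 8*8))**2 = (4*64/(10 + 64 + 64))**2 = (4*64/138)**2 = (4*64*(1/138))**2 = (128/69)**2 = 16384/4761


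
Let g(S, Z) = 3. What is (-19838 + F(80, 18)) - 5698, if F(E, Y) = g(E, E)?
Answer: -25533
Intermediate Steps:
F(E, Y) = 3
(-19838 + F(80, 18)) - 5698 = (-19838 + 3) - 5698 = -19835 - 5698 = -25533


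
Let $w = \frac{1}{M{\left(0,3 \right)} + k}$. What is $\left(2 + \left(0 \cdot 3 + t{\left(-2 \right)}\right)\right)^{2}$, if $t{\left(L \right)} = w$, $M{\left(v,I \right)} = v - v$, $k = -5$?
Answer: $\frac{81}{25} \approx 3.24$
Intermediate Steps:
$M{\left(v,I \right)} = 0$
$w = - \frac{1}{5}$ ($w = \frac{1}{0 - 5} = \frac{1}{-5} = - \frac{1}{5} \approx -0.2$)
$t{\left(L \right)} = - \frac{1}{5}$
$\left(2 + \left(0 \cdot 3 + t{\left(-2 \right)}\right)\right)^{2} = \left(2 + \left(0 \cdot 3 - \frac{1}{5}\right)\right)^{2} = \left(2 + \left(0 - \frac{1}{5}\right)\right)^{2} = \left(2 - \frac{1}{5}\right)^{2} = \left(\frac{9}{5}\right)^{2} = \frac{81}{25}$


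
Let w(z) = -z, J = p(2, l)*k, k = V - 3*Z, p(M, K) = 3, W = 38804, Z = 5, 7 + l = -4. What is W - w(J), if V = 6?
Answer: 38777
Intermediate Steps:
l = -11 (l = -7 - 4 = -11)
k = -9 (k = 6 - 3*5 = 6 - 15 = -9)
J = -27 (J = 3*(-9) = -27)
W - w(J) = 38804 - (-1)*(-27) = 38804 - 1*27 = 38804 - 27 = 38777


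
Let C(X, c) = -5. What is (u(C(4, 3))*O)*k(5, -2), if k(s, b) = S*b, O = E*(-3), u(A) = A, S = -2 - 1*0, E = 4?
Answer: 240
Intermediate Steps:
S = -2 (S = -2 + 0 = -2)
O = -12 (O = 4*(-3) = -12)
k(s, b) = -2*b
(u(C(4, 3))*O)*k(5, -2) = (-5*(-12))*(-2*(-2)) = 60*4 = 240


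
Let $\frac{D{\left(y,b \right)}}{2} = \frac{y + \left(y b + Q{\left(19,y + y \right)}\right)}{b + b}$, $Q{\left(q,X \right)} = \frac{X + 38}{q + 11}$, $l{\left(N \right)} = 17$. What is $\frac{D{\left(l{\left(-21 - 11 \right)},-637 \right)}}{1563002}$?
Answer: $\frac{27024}{2489080685} \approx 1.0857 \cdot 10^{-5}$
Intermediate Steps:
$Q{\left(q,X \right)} = \frac{38 + X}{11 + q}$
$D{\left(y,b \right)} = \frac{\frac{19}{15} + \frac{16 y}{15} + b y}{b}$ ($D{\left(y,b \right)} = 2 \frac{y + \left(y b + \frac{38 + \left(y + y\right)}{11 + 19}\right)}{b + b} = 2 \frac{y + \left(b y + \frac{38 + 2 y}{30}\right)}{2 b} = 2 \left(y + \left(b y + \frac{38 + 2 y}{30}\right)\right) \frac{1}{2 b} = 2 \left(y + \left(b y + \left(\frac{19}{15} + \frac{y}{15}\right)\right)\right) \frac{1}{2 b} = 2 \left(y + \left(\frac{19}{15} + \frac{y}{15} + b y\right)\right) \frac{1}{2 b} = 2 \left(\frac{19}{15} + \frac{16 y}{15} + b y\right) \frac{1}{2 b} = 2 \frac{\frac{19}{15} + \frac{16 y}{15} + b y}{2 b} = \frac{\frac{19}{15} + \frac{16 y}{15} + b y}{b}$)
$\frac{D{\left(l{\left(-21 - 11 \right)},-637 \right)}}{1563002} = \frac{\frac{1}{15} \frac{1}{-637} \left(19 + 16 \cdot 17 + 15 \left(-637\right) 17\right)}{1563002} = \frac{1}{15} \left(- \frac{1}{637}\right) \left(19 + 272 - 162435\right) \frac{1}{1563002} = \frac{1}{15} \left(- \frac{1}{637}\right) \left(-162144\right) \frac{1}{1563002} = \frac{54048}{3185} \cdot \frac{1}{1563002} = \frac{27024}{2489080685}$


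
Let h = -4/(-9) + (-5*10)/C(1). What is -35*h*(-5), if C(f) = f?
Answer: -78050/9 ≈ -8672.2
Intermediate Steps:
h = -446/9 (h = -4/(-9) - 5*10/1 = -4*(-1/9) - 50*1 = 4/9 - 50 = -446/9 ≈ -49.556)
-35*h*(-5) = -35*(-446/9)*(-5) = (15610/9)*(-5) = -78050/9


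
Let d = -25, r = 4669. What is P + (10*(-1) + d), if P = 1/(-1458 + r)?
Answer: -112384/3211 ≈ -35.000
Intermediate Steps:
P = 1/3211 (P = 1/(-1458 + 4669) = 1/3211 ≈ 0.00031143)
P + (10*(-1) + d) = 1/3211 + (10*(-1) - 25) = 1/3211 + (-10 - 25) = 1/3211 - 35 = -112384/3211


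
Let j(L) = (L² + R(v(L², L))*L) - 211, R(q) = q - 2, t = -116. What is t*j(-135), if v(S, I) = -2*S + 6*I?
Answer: -585612544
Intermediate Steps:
R(q) = -2 + q
j(L) = -211 + L² + L*(-2 - 2*L² + 6*L) (j(L) = (L² + (-2 + (-2*L² + 6*L))*L) - 211 = (L² + (-2 - 2*L² + 6*L)*L) - 211 = (L² + L*(-2 - 2*L² + 6*L)) - 211 = -211 + L² + L*(-2 - 2*L² + 6*L))
t*j(-135) = -116*(-211 - 2*(-135) - 2*(-135)³ + 7*(-135)²) = -116*(-211 + 270 - 2*(-2460375) + 7*18225) = -116*(-211 + 270 + 4920750 + 127575) = -116*5048384 = -585612544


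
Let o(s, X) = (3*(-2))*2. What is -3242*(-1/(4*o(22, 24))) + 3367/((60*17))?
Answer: -131051/2040 ≈ -64.241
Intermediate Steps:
o(s, X) = -12 (o(s, X) = -6*2 = -12)
-3242*(-1/(4*o(22, 24))) + 3367/((60*17)) = -3242/((-4*(-12))) + 3367/((60*17)) = -3242/48 + 3367/1020 = -3242*1/48 + 3367*(1/1020) = -1621/24 + 3367/1020 = -131051/2040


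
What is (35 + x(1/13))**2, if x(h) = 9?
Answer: 1936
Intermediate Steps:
(35 + x(1/13))**2 = (35 + 9)**2 = 44**2 = 1936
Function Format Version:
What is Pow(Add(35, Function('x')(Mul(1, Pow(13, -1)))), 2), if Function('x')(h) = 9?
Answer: 1936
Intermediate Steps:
Pow(Add(35, Function('x')(Mul(1, Pow(13, -1)))), 2) = Pow(Add(35, 9), 2) = Pow(44, 2) = 1936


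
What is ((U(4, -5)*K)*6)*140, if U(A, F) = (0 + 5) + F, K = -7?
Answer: 0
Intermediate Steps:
U(A, F) = 5 + F
((U(4, -5)*K)*6)*140 = (((5 - 5)*(-7))*6)*140 = ((0*(-7))*6)*140 = (0*6)*140 = 0*140 = 0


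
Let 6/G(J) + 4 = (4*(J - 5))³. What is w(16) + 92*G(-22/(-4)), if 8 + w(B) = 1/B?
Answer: 2081/16 ≈ 130.06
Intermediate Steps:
w(B) = -8 + 1/B
G(J) = 6/(-4 + (-20 + 4*J)³) (G(J) = 6/(-4 + (4*(J - 5))³) = 6/(-4 + (4*(-5 + J))³) = 6/(-4 + (-20 + 4*J)³))
w(16) + 92*G(-22/(-4)) = (-8 + 1/16) + 92*(3/(2*(-1 + 16*(-5 - 22/(-4))³))) = (-8 + 1/16) + 92*(3/(2*(-1 + 16*(-5 - 22*(-¼))³))) = -127/16 + 92*(3/(2*(-1 + 16*(-5 + 11/2)³))) = -127/16 + 92*(3/(2*(-1 + 16*(½)³))) = -127/16 + 92*(3/(2*(-1 + 16*(⅛)))) = -127/16 + 92*(3/(2*(-1 + 2))) = -127/16 + 92*((3/2)/1) = -127/16 + 92*((3/2)*1) = -127/16 + 92*(3/2) = -127/16 + 138 = 2081/16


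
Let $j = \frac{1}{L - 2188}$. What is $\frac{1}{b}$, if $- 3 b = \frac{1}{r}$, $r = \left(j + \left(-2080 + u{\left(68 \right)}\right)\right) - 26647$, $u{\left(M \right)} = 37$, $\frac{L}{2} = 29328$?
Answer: $\frac{4860200757}{56468} \approx 86070.0$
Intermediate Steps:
$L = 58656$ ($L = 2 \cdot 29328 = 58656$)
$j = \frac{1}{56468}$ ($j = \frac{1}{58656 - 2188} = \frac{1}{56468} \approx 1.7709 \cdot 10^{-5}$)
$r = - \frac{1620066919}{56468}$ ($r = \left(\frac{1}{56468} + \left(-2080 + 37\right)\right) - 26647 = \left(\frac{1}{56468} - 2043\right) - 26647 = - \frac{115364123}{56468} - 26647 = - \frac{1620066919}{56468} \approx -28690.0$)
$b = \frac{56468}{4860200757}$ ($b = - \frac{1}{3 \left(- \frac{1620066919}{56468}\right)} = \left(- \frac{1}{3}\right) \left(- \frac{56468}{1620066919}\right) = \frac{56468}{4860200757} \approx 1.1618 \cdot 10^{-5}$)
$\frac{1}{b} = \frac{1}{\frac{56468}{4860200757}} = \frac{4860200757}{56468}$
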